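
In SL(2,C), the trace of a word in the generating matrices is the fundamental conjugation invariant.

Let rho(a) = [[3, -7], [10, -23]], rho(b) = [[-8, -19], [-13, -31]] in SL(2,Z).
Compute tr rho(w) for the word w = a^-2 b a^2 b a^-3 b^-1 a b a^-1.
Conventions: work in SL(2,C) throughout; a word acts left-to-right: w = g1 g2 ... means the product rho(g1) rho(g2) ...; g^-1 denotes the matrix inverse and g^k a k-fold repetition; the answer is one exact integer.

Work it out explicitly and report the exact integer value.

38654912213007860

rho(a^-1) = [[-23, 7], [-10, 3]]
... * rho(a^-1) = [[-23, 7], [-10, 3]]  ->  [[459, -140], [200, -61]]
... * rho(b) = [[-8, -19], [-13, -31]]  ->  [[-1852, -4381], [-807, -1909]]
... * rho(a) = [[3, -7], [10, -23]]  ->  [[-49366, 113727], [-21511, 49556]]
... * rho(a) = [[3, -7], [10, -23]]  ->  [[989172, -2270159], [431027, -989211]]
... * rho(b) = [[-8, -19], [-13, -31]]  ->  [[21598691, 51580661], [9411527, 22476028]]
... * rho(a^-1) = [[-23, 7], [-10, 3]]  ->  [[-1012576503, 305932820], [-441225401, 133308773]]
... * rho(a^-1) = [[-23, 7], [-10, 3]]  ->  [[20229931369, -6170237061], [8815096493, -2688651488]]
... * rho(a^-1) = [[-23, 7], [-10, 3]]  ->  [[-403586050877, 123098808400], [-175860704459, 53639720987]]
... * rho(b^-1) = [[-31, 19], [13, -8]]  ->  [[14111452086387, -8652925433863], [6148998211060, -3770471152617]]
... * rho(a) = [[3, -7], [10, -23]]  ->  [[-44194898079469, 100237120374140], [-19257716892990, 43677849032771]]
... * rho(b) = [[-8, -19], [-13, -31]]  ->  [[-949523380228068, -2267647668088429], [-413750302282103, -988116699049091]]
... * rho(a^-1) = [[-23, 7], [-10, 3]]  ->  [[44515514426129854, -13449606665861763], [19397423942979279, -5860602213121994]]
tr = 44515514426129854 + -5860602213121994 = 38654912213007860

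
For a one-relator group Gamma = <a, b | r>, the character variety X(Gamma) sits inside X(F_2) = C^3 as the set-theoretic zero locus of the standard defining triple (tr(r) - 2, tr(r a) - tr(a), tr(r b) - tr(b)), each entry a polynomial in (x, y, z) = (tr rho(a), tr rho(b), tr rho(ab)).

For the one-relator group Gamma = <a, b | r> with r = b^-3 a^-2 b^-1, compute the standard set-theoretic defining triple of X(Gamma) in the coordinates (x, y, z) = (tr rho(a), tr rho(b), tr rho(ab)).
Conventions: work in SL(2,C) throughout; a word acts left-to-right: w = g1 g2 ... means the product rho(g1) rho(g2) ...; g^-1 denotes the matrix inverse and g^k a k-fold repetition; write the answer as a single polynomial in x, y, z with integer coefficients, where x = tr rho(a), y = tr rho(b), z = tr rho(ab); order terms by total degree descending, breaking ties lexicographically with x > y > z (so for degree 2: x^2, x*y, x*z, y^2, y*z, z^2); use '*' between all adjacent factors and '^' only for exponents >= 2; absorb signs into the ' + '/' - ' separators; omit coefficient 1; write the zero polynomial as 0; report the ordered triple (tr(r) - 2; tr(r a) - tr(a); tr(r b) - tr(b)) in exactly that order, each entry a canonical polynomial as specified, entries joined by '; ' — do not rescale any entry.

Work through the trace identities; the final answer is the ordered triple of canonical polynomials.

x*y^3*z - x^2*y^2 - y^4 - 2*x*y*z + x^2 + 4*y^2 - 4; x^2*y^3*z - x^3*y^2 - x*y^4 - x*y^2*z^2 - x^2*y*z + y^3*z + x^3 + 4*x*y^2 + x*z^2 - 2*y*z - 4*x; x*y^2*z - x^2*y - y^3 - x*z + 2*y

next, tr(a^-1) = tr(a) = x
and tr(a^-1 b) = tr(b) tr(a) - tr(b a)  (eliminate a^-1) = x*y - z
next, tr(a^-1 b^-1) = tr(a^-1) tr(b) - tr(a^-1 b)  (eliminate b^-1) = z
tr(b^-1 a^-2) = tr(a^-1 b^-1) tr(a) - tr(a^-1 b^-1 a)  (eliminate a^-1) = x*z - y
tr(a^-2) = tr(a^-1) tr(a) - tr(1)  (eliminate a^-1) = x^2 - 2
tr(b^-1 a^-2 b^-1) = tr(b^-1 a^-2) tr(b) - tr(b^-1 a^-2 b)  (eliminate b^-1) = x*y*z - x^2 - y^2 + 2
tr(b^-2 a^-2 b^-1) = tr(b^-1 a^-2 b^-1) tr(b) - tr(b^-1 a^-2)  (eliminate b^-1) = x*y^2*z - x^2*y - y^3 - x*z + 3*y
tr(b^-3 a^-2 b^-1) = tr(b^-2 a^-2 b^-1) tr(b) - tr(b^-2 a^-2)  (eliminate b^-1) = x*y^3*z - x^2*y^2 - y^4 - 2*x*y*z + x^2 + 4*y^2 - 2
tr(b^-1 a b^-1) = tr(b^-1 a) tr(b) - tr(b^-1 a b)  (eliminate b^-1) = x*y^2 - y*z - x
next, tr(b^-1 a b^-2) = tr(b^-1 a b^-1) tr(b) - tr(b^-1 a)  (eliminate b^-1) = x*y^3 - y^2*z - 2*x*y + z
and tr(a b^-1 a) = tr(a^2) tr(b) - tr(a^2 b)  (eliminate b^-1) = x^2*y - x*z - y
tr(a b a b) = tr(a b) tr(a b) - tr(1)  (split on a) = z^2 - 2
and tr(a b^-1 a b) = tr(a b a) tr(b) - tr(a b a b)  (eliminate b^-1) = x*y*z - y^2 - z^2 + 2
next, tr(a b^-1 a b^-1) = tr(a b^-1 a) tr(b) - tr(a b^-1 a b)  (eliminate b^-1) = x^2*y^2 - 2*x*y*z + z^2 - 2
next, tr(b^-1 a b^-2 a) = tr(a b^-1 a b^-1) tr(b) - tr(a b^-1 a)  (eliminate b^-1) = x^2*y^3 - 2*x*y^2*z - x^2*y + y*z^2 + x*z - y
and tr(b^-1 a b^-2 a^-1) = tr(b^-1 a b^-2) tr(a) - tr(b^-1 a b^-2 a)  (eliminate a^-1) = x*y^2*z - x^2*y - y*z^2 + y
tr(b^-1 a^-2 b^-1 a b^-1) = tr(b^-1 a b^-2 a^-1) tr(a) - tr(b^-1 a b^-2)  (eliminate a^-1) = x^2*y^2*z - x^3*y - x*y^3 - x*y*z^2 + y^2*z + 3*x*y - z
and tr(a^-1 b^-1 a b) = tr(b^-1 a b) tr(a) - tr(b^-1 a b a)  (eliminate a^-1) = -x*y*z + x^2 + y^2 + z^2 - 2
tr(a^-1 b^-1 a b^-1) = tr(a^-1 b^-1 a) tr(b) - tr(a^-1 b^-1 a b)  (eliminate b^-1) = x*y*z - x^2 - z^2 + 2
and tr(b^-1 a^-2 b^-1 a) = tr(a^-1 b^-1 a b^-1) tr(a) - tr(a^-1 b^-1 a b^-1 a)  (eliminate a^-1) = x^2*y*z - x^3 - x*y^2 - x*z^2 + y*z + 3*x
tr(b^-3 a^-2 b^-1 a) = tr(b^-1 a^-2 b^-1 a b^-1) tr(b) - tr(b^-1 a^-2 b^-1 a)  (eliminate b^-1) = x^2*y^3*z - x^3*y^2 - x*y^4 - x*y^2*z^2 - x^2*y*z + y^3*z + x^3 + 4*x*y^2 + x*z^2 - 2*y*z - 3*x
assemble the triple (tr(r) - 2; tr(r a) - x; tr(r b) - y)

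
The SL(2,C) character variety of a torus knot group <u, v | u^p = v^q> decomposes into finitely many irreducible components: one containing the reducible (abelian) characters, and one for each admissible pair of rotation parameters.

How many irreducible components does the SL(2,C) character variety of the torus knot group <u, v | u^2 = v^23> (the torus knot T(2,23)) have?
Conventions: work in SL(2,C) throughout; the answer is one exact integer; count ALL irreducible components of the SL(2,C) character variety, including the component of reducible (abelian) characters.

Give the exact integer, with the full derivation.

12

For T(2,23): irreducibility forces the central element u^2 = v^23 to one of +I, -I.
On an irreducible component, tr(u) is locked at 2*cos(pi*alpha/2) for some alpha in 1..1, and tr(v) at 2*cos(pi*beta/23) for some beta in 1..22.
Consistency of u^2 = (-1)^alpha I with v^23 = (-1)^beta I forces alpha = beta (mod 2).
count pairs: odd alpha (1 choices) x odd beta (11), plus even alpha (0) x even beta (11): 1*11 + 0*11 = 11.
Total: 11 irreducible-character components + 1 reducible (abelian) component = 12.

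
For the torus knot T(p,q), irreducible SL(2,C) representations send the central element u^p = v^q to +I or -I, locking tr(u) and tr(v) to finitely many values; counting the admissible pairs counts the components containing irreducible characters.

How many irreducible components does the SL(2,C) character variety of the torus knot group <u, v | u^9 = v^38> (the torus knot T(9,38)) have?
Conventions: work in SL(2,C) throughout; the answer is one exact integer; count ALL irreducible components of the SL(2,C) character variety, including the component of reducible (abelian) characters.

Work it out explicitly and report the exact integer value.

In the torus knot group T(9,38), u^9 = v^38 is central, so an irreducible representation sends it to +I or -I (Schur).
On an irreducible component, tr(u) is locked at 2*cos(pi*alpha/9) for some alpha in 1..8, and tr(v) at 2*cos(pi*beta/38) for some beta in 1..37.
Consistency of u^9 = (-1)^alpha I with v^38 = (-1)^beta I forces alpha = beta (mod 2).
count pairs: odd alpha (4 choices) x odd beta (19), plus even alpha (4) x even beta (18): 4*19 + 4*18 = 148.
components with irreducible characters: 148; plus the single component of reducible (abelian) characters: total 149.

149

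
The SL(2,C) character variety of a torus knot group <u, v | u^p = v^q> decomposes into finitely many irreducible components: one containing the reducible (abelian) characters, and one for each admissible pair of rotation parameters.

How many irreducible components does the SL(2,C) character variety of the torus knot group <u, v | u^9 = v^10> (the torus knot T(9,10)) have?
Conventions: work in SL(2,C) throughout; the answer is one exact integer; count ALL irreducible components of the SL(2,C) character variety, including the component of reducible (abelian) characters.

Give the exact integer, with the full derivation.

In the torus knot group T(9,10), u^9 = v^10 is central, so an irreducible representation sends it to +I or -I (Schur).
So on each irreducible component the traces are pinned: tr(u) = 2*cos(pi*alpha/9) with 1 <= alpha <= 8, tr(v) = 2*cos(pi*beta/10) with 1 <= beta <= 9.
The two central values (-1)^alpha I and (-1)^beta I must be the same matrix, so alpha and beta share a parity.
Counting: 4 odd alphas x 5 odd betas + 4 even alphas x 4 even betas = 20 + 16 = 36.
components with irreducible characters: 36; plus the single component of reducible (abelian) characters: total 37.

37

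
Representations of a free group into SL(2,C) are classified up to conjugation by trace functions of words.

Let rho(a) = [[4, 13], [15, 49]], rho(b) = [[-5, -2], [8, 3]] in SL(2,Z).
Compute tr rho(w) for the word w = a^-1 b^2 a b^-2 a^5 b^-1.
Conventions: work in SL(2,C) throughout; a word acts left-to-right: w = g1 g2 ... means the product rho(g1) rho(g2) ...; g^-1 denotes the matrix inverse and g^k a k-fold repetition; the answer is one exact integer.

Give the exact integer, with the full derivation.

-570502767780687

rho(a^-1) = [[49, -13], [-15, 4]]
... * rho(b) = [[-5, -2], [8, 3]]  ->  [[-349, -137], [107, 42]]
... * rho(b) = [[-5, -2], [8, 3]]  ->  [[649, 287], [-199, -88]]
... * rho(a) = [[4, 13], [15, 49]]  ->  [[6901, 22500], [-2116, -6899]]
... * rho(b^-1) = [[3, 2], [-8, -5]]  ->  [[-159297, -98698], [48844, 30263]]
... * rho(b^-1) = [[3, 2], [-8, -5]]  ->  [[311693, 174896], [-95572, -53627]]
... * rho(a) = [[4, 13], [15, 49]]  ->  [[3870212, 12621913], [-1186693, -3870159]]
... * rho(a) = [[4, 13], [15, 49]]  ->  [[204809543, 668786493], [-62799157, -205064800]]
... * rho(a) = [[4, 13], [15, 49]]  ->  [[10851035567, 35433062216], [-3327168628, -10864564241]]
... * rho(a) = [[4, 13], [15, 49]]  ->  [[574900075508, 1877283510955], [-176277138127, -575616839973]]
... * rho(a) = [[4, 13], [15, 49]]  ->  [[30458852966357, 99460593018399], [-9339361152103, -30496827954328]]
... * rho(b^-1) = [[3, 2], [-8, -5]]  ->  [[-704308185248121, -436385259159281], [215956540178315, 133805417467434]]
tr = -704308185248121 + 133805417467434 = -570502767780687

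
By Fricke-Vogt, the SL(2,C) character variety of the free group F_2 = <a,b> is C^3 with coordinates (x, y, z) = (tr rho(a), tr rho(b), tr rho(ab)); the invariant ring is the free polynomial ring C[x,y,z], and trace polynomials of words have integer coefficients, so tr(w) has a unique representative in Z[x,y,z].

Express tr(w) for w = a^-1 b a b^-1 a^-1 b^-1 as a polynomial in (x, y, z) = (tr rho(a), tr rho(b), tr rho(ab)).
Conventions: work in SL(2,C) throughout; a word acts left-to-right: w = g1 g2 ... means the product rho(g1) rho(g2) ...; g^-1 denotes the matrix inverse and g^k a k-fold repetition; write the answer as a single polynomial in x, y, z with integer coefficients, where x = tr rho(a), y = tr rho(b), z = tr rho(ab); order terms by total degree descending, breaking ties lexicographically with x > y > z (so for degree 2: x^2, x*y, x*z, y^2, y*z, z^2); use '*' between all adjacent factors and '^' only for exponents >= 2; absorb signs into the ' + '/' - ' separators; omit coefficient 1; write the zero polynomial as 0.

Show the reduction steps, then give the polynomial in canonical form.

trace(b a b) = trace(b)*trace(a b) - trace(a) = y*z - x
trace(b a b a) = trace(b a)*trace(b a) - trace(1)   [split at repeated b] = z^2 - 2
trace(a^-1 b a b) = trace(b a b)*trace(a) - trace(b a b a) = x*y*z - x^2 - z^2 + 2
trace(a^-1 b a b^-1) = trace(a^-1 b a)*trace(b) - trace(a^-1 b a b) = -x*y*z + x^2 + y^2 + z^2 - 2
trace(a^-1 b a b^-1 a^-1) = trace(a^-1 b a b^-1)*trace(a) - trace(a^-1 b a b^-1 a) = -x^2*y*z + x^3 + x*y^2 + x*z^2 - 3*x
trace(b^2) = trace(b)*trace(b) - trace(1) = y^2 - 2
trace(b a^2 b) = trace(a)*trace(b^2 a) - trace(b^2) = x*y*z - x^2 - y^2 + 2
trace(b a^2 b a) = trace(a)*trace(b a b a) - trace(b a b) = x*z^2 - y*z - x
trace(a b a^-1 b a) = trace(b a^2 b)*trace(a) - trace(b a^2 b a) = x^2*y*z - x^3 - x*y^2 - x*z^2 + y*z + 3*x
use: trace(a b a) = trace(a)*trace(b a) - trace(b) = x*z - y
use: trace(b a b a b) = trace(b)*trace(a b a b) - trace(a b a) = y*z^2 - x*z - y
apply: trace(b a b a b a) = trace(a b)*trace(a b a b) - trace(a^-1 b^-1)   [split at repeated a] = z^3 - 3*z
trace(a b a^-1 b a b) = trace(b a b a b)*trace(a) - trace(b a b a b a) = x*y*z^2 - x^2*z - z^3 - x*y + 3*z
trace(b a^-1 b a b^-1 a) = trace(a b a^-1 b a)*trace(b) - trace(a b a^-1 b a b) = x^2*y^2*z - x^3*y - x*y^3 - 2*x*y*z^2 + x^2*z + y^2*z + z^3 + 4*x*y - 3*z
apply: trace(a^-1 b a b^-1 a^-1 b) = trace(b a^-1 b a b^-1)*trace(a) - trace(b a^-1 b a b^-1 a) = -x^2*y^2*z + x^3*y + x*y^3 + 2*x*y*z^2 - x^2*z - y^2*z - z^3 - 3*x*y + 3*z
trace(a^-1 b a b^-1 a^-1 b^-1) = trace(a^-1 b a b^-1 a^-1)*trace(b) - trace(a^-1 b a b^-1 a^-1 b) = -x*y*z^2 + x^2*z + y^2*z + z^3 - 3*z

-x*y*z^2 + x^2*z + y^2*z + z^3 - 3*z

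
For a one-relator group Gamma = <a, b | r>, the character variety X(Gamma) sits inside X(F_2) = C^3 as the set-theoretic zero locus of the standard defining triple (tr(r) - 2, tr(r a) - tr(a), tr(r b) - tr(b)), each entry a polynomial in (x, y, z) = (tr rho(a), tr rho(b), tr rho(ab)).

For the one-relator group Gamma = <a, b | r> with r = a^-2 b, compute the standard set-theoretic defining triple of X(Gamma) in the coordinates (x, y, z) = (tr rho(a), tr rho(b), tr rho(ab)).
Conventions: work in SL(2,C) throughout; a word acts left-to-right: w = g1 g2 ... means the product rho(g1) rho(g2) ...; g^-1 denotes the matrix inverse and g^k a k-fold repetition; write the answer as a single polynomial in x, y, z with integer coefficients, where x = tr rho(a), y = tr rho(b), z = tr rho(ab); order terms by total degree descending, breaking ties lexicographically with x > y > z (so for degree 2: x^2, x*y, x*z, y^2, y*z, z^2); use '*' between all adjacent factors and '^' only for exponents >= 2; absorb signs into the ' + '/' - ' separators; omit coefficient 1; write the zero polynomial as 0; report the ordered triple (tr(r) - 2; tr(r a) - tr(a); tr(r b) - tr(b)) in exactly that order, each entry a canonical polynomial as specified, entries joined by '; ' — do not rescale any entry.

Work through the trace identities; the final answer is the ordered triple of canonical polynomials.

tr(a^-1 b) = tr(b) * tr(a) - tr(b a)   [inverse elimination on a] = x*y - z
tr(a^-2 b) = tr(a^-1 b) * tr(a) - tr(a^-1 b a)   [inverse elimination on a] = x^2*y - x*z - y
tr(b^2) = tr(b) * tr(b) - tr(1) = y^2 - 2
tr(b^2 a) = tr(b) * tr(a b) - tr(a) = y*z - x
tr(b^2 a^-1) = tr(b^2) * tr(a) - tr(b^2 a) = x*y^2 - y*z - x
tr(a^-2 b^2) = tr(b^2 a^-1) * tr(a) - tr(b^2) = x^2*y^2 - x*y*z - x^2 - y^2 + 2
assemble the triple (tr(r) - 2; tr(r a) - x; tr(r b) - y)

x^2*y - x*z - y - 2; x*y - x - z; x^2*y^2 - x*y*z - x^2 - y^2 - y + 2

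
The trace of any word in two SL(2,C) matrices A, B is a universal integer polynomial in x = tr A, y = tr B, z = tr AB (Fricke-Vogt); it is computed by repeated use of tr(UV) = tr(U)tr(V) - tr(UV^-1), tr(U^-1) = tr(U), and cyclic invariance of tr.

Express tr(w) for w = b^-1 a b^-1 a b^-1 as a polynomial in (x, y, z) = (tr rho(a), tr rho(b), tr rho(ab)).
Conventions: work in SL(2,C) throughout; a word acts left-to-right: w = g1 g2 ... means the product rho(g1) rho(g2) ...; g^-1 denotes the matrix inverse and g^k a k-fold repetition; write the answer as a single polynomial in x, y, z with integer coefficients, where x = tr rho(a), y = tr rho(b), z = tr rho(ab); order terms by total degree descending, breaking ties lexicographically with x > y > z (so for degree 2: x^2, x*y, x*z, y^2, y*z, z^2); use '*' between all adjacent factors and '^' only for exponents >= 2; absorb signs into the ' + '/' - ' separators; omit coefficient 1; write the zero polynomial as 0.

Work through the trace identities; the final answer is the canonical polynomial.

x^2*y^3 - 2*x*y^2*z - x^2*y + y*z^2 + x*z - y

trace(a^2) = trace(a)*trace(a) - trace(1) = x^2 - 2
trace(a^2 b) = trace(a)*trace(b a) - trace(b) = x*z - y
trace(a b^-1 a) = trace(a^2)*trace(b) - trace(a^2 b) = x^2*y - x*z - y
trace(a b a b) = trace(a b)*trace(a b) - trace(1)   [split at repeated a] = z^2 - 2
trace(a b^-1 a b) = trace(a b a)*trace(b) - trace(a b a b) = x*y*z - y^2 - z^2 + 2
trace(a b^-1 a b^-1) = trace(a b^-1 a)*trace(b) - trace(a b^-1 a b) = x^2*y^2 - 2*x*y*z + z^2 - 2
trace(b^-1 a b^-1 a b^-1) = trace(a b^-1 a b^-1)*trace(b) - trace(a b^-1 a) = x^2*y^3 - 2*x*y^2*z - x^2*y + y*z^2 + x*z - y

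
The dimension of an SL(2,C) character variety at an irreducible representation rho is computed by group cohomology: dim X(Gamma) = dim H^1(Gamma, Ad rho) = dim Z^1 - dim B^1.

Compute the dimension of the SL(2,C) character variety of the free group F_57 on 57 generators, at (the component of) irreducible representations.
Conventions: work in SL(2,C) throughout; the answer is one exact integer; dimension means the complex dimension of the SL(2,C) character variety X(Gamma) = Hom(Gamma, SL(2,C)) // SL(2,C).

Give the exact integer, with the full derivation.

The free group F_57: 57 generators, no relators.
A cocycle picks one sl_2 vector per generator freely, giving dim Z^1 = 3*57 = 171.
At an irreducible rho the centralizer of the image in sl_2 is 0, so the coboundary map sl_2 -> Z^1 is injective: dim B^1 = 3.
dim H^1 = 171 - 3 = 168, which is dim X.

168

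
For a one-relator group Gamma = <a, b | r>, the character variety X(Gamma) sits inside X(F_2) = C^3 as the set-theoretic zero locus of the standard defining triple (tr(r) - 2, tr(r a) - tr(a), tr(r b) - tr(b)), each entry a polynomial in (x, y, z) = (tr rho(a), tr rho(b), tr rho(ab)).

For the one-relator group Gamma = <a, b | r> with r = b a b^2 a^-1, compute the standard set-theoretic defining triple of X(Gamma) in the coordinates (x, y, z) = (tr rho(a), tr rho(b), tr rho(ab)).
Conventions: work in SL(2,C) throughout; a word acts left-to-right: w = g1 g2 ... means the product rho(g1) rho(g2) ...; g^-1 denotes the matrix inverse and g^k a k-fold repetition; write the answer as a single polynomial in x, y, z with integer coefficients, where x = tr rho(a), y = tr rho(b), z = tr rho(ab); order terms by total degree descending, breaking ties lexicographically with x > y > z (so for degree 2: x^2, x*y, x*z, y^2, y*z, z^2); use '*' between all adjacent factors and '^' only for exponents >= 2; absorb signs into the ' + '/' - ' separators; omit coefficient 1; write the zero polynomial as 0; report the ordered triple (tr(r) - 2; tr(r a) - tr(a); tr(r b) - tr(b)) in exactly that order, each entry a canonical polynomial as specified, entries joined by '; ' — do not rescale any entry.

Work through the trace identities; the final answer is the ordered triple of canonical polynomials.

x*y^2*z - x^2*y - y*z^2 + y - 2; y^2*z - x*y - x - z; x*y^3*z - x^2*y^2 - y^2*z^2 - y + 2

apply: tr(a b^2) = tr(b) tr(a b) - tr(a) = y*z - x
tr(b a b^2) = tr(b) tr(a b^2) - tr(a b) = y^2*z - x*y - z
tr(a b a b) = tr(a b) tr(a b) - tr(1)   [split at repeated a] = z^2 - 2
tr(a b a) = tr(a) tr(b a) - tr(b) = x*z - y
tr(b a b^2 a) = tr(b) tr(a b a b) - tr(a b a) = y*z^2 - x*z - y
use: tr(b a b^2 a^-1) = tr(b a b^2) tr(a) - tr(b a b^2 a) = x*y^2*z - x^2*y - y*z^2 + y
apply: tr(b^2 a b^2) = tr(b) tr(b a b^2) - tr(b a b)   [square of b] = y^3*z - x*y^2 - 2*y*z + x
use: tr(a^2) = tr(a) tr(a) - tr(1)   [square of a] = x^2 - 2
tr(a b^2 a) = tr(b) tr(a^2 b) - tr(a^2)   [square of b] = x*y*z - x^2 - y^2 + 2
use: tr(b^2 a b^2 a) = tr(b) tr(a b^2 a b) - tr(a b^2 a)   [square of b] = y^2*z^2 - 2*x*y*z + x^2 - 2
use: tr(b a b^2 a^-1 b) = tr(b^2 a b^2) tr(a) - tr(b^2 a b^2 a)   [inverse elimination on a] = x*y^3*z - x^2*y^2 - y^2*z^2 + 2
assemble the triple (tr(r) - 2; tr(r a) - x; tr(r b) - y)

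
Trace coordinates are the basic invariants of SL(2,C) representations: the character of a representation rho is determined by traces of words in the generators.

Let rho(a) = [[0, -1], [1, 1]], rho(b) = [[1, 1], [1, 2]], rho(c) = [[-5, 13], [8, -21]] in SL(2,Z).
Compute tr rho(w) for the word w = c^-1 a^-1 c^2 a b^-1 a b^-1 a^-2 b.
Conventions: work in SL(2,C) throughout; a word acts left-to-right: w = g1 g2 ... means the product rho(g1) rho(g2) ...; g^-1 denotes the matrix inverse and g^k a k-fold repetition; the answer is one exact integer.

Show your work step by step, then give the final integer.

-32450

rho(c^-1) = [[-21, -13], [-8, -5]]
... * rho(a^-1) = [[1, 1], [-1, 0]]  ->  [[-8, -21], [-3, -8]]
... * rho(c) = [[-5, 13], [8, -21]]  ->  [[-128, 337], [-49, 129]]
... * rho(c) = [[-5, 13], [8, -21]]  ->  [[3336, -8741], [1277, -3346]]
... * rho(a) = [[0, -1], [1, 1]]  ->  [[-8741, -12077], [-3346, -4623]]
... * rho(b^-1) = [[2, -1], [-1, 1]]  ->  [[-5405, -3336], [-2069, -1277]]
... * rho(a) = [[0, -1], [1, 1]]  ->  [[-3336, 2069], [-1277, 792]]
... * rho(b^-1) = [[2, -1], [-1, 1]]  ->  [[-8741, 5405], [-3346, 2069]]
... * rho(a^-1) = [[1, 1], [-1, 0]]  ->  [[-14146, -8741], [-5415, -3346]]
... * rho(a^-1) = [[1, 1], [-1, 0]]  ->  [[-5405, -14146], [-2069, -5415]]
... * rho(b) = [[1, 1], [1, 2]]  ->  [[-19551, -33697], [-7484, -12899]]
tr = -19551 + -12899 = -32450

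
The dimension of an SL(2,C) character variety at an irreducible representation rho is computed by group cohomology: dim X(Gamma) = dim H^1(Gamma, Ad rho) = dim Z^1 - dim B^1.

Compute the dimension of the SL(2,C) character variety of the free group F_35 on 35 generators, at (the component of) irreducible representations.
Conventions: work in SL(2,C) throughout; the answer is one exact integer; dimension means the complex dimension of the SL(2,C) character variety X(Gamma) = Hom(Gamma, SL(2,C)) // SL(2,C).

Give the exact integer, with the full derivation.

102

The free group F_35: 35 generators, no relators.
So Z^1 = (sl_2)^35 in full: dim Z^1 = 105.
Irreducibility makes the coboundary map sl_2 -> Z^1 injective (trivial centralizer), so dim B^1 = 3.
dim X = dim H^1 = dim Z^1 - dim B^1 = 105 - 3 = 102.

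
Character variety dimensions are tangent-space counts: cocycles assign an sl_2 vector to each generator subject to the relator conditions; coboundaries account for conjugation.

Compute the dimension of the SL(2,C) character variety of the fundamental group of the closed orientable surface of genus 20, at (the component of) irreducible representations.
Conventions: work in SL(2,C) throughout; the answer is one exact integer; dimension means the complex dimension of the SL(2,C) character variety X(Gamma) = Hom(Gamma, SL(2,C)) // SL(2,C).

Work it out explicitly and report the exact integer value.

114

The genus-20 surface group: 2g = 40 generators, one relator prod [a_i, b_i].
Unconstrained cocycle data is one sl_2 vector per generator (120 dimensions), cut by the relator condition d_2(z) = 0.
H^2 = coker(d_2) is dual to H^0 = 0 at irreducible rho (Poincare duality), so d_2 is onto: dim Z^1 = 117.
Coboundaries contribute dim B^1 = 3 (injective at irreducible rho).
Hence dim X = 117 - 3 = 114.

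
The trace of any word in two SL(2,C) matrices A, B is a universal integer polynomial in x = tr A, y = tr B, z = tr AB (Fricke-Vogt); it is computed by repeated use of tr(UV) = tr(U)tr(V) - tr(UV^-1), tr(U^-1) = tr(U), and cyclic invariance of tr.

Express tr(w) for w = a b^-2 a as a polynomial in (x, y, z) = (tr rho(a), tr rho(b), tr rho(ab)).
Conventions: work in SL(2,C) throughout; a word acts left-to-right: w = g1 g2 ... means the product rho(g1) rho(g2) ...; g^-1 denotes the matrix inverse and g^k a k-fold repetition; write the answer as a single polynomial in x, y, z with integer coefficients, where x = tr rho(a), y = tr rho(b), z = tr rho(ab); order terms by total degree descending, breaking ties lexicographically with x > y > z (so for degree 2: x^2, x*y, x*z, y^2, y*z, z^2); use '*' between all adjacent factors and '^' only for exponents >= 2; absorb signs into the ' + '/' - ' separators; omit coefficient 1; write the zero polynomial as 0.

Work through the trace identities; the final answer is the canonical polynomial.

x^2*y^2 - x*y*z - x^2 - y^2 + 2

reduce: tr(a^2) = tr(a)*tr(a) - tr(1) = x^2 - 2
so tr(a^2 b) = tr(a)*tr(b a) - tr(b) = x*z - y
tr(b^-1 a^2) = tr(a^2)*tr(b) - tr(a^2 b) = x^2*y - x*z - y
so tr(a b^-2 a) = tr(b^-1 a^2)*tr(b) - tr(b^-1 a^2 b) = x^2*y^2 - x*y*z - x^2 - y^2 + 2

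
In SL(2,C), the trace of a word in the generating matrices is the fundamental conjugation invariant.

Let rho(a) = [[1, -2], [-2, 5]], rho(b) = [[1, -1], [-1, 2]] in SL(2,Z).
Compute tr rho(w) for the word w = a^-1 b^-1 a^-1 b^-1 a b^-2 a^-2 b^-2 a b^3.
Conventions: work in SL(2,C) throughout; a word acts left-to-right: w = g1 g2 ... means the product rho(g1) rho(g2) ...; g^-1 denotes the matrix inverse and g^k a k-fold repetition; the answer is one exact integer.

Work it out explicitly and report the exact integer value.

-249738

rho(a^-1) = [[5, 2], [2, 1]]
... * rho(b^-1) = [[2, 1], [1, 1]]  ->  [[12, 7], [5, 3]]
... * rho(a^-1) = [[5, 2], [2, 1]]  ->  [[74, 31], [31, 13]]
... * rho(b^-1) = [[2, 1], [1, 1]]  ->  [[179, 105], [75, 44]]
... * rho(a) = [[1, -2], [-2, 5]]  ->  [[-31, 167], [-13, 70]]
... * rho(b^-1) = [[2, 1], [1, 1]]  ->  [[105, 136], [44, 57]]
... * rho(b^-1) = [[2, 1], [1, 1]]  ->  [[346, 241], [145, 101]]
... * rho(a^-1) = [[5, 2], [2, 1]]  ->  [[2212, 933], [927, 391]]
... * rho(a^-1) = [[5, 2], [2, 1]]  ->  [[12926, 5357], [5417, 2245]]
... * rho(b^-1) = [[2, 1], [1, 1]]  ->  [[31209, 18283], [13079, 7662]]
... * rho(b^-1) = [[2, 1], [1, 1]]  ->  [[80701, 49492], [33820, 20741]]
... * rho(a) = [[1, -2], [-2, 5]]  ->  [[-18283, 86058], [-7662, 36065]]
... * rho(b) = [[1, -1], [-1, 2]]  ->  [[-104341, 190399], [-43727, 79792]]
... * rho(b) = [[1, -1], [-1, 2]]  ->  [[-294740, 485139], [-123519, 203311]]
... * rho(b) = [[1, -1], [-1, 2]]  ->  [[-779879, 1265018], [-326830, 530141]]
tr = -779879 + 530141 = -249738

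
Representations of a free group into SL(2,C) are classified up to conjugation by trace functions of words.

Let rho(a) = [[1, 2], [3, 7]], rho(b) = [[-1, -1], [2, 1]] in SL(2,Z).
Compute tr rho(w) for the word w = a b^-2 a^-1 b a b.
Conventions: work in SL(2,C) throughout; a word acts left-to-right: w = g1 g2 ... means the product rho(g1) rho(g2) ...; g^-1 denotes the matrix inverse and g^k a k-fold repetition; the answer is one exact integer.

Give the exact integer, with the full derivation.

rho(a) = [[1, 2], [3, 7]]
... * rho(b^-1) = [[1, 1], [-2, -1]]  ->  [[-3, -1], [-11, -4]]
... * rho(b^-1) = [[1, 1], [-2, -1]]  ->  [[-1, -2], [-3, -7]]
... * rho(a^-1) = [[7, -2], [-3, 1]]  ->  [[-1, 0], [0, -1]]
... * rho(b) = [[-1, -1], [2, 1]]  ->  [[1, 1], [-2, -1]]
... * rho(a) = [[1, 2], [3, 7]]  ->  [[4, 9], [-5, -11]]
... * rho(b) = [[-1, -1], [2, 1]]  ->  [[14, 5], [-17, -6]]
tr = 14 + -6 = 8

8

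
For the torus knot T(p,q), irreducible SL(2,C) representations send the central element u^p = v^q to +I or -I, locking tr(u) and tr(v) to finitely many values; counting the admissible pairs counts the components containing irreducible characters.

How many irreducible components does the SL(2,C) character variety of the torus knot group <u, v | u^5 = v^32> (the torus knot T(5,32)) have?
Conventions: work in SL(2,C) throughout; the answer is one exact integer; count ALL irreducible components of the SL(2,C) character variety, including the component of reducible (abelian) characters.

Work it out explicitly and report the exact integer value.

Gamma = < u, v | u^5 = v^32 > (torus knot T(5,32)); the central element u^5 = v^32 acts as +I or -I in any irreducible SL(2,C) representation.
This locks tr(u) to 2*cos(pi*alpha/5), alpha in 1..4, and tr(v) to 2*cos(pi*beta/32), beta in 1..31, on each component of irreducible characters.
Consistency of u^5 = (-1)^alpha I with v^32 = (-1)^beta I forces alpha = beta (mod 2).
Counting: 2 odd alphas x 16 odd betas + 2 even alphas x 15 even betas = 32 + 30 = 62.
components with irreducible characters: 62; plus the single component of reducible (abelian) characters: total 63.

63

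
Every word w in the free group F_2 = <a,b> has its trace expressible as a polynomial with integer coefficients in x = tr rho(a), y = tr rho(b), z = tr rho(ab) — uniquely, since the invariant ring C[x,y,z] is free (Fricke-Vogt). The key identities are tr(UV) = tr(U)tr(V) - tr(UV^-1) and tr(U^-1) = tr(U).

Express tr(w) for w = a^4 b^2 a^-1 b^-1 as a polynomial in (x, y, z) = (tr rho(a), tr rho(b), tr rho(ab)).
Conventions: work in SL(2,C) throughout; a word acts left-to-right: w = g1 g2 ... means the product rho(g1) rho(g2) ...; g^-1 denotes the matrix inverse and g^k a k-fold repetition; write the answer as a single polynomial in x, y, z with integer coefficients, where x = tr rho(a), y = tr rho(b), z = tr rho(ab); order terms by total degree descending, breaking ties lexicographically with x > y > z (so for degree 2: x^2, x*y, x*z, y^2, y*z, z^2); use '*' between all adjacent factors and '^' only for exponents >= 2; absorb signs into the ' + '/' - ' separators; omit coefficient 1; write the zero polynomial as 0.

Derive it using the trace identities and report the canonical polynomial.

tr(b a^2) = tr(a) tr(b a) - tr(b)   [square of a] = x*z - y
tr(a b a^2) = tr(a) tr(b a^2) - tr(b a)   [square of a] = x^2*z - x*y - z
tr(a^4 b) = tr(a) tr(a b a^2) - tr(a b a)   [square of a] = x^3*z - x^2*y - 2*x*z + y
tr(a^2) = tr(a) tr(a) - tr(1)   [square of a] = x^2 - 2
tr(a^3) = tr(a) tr(a^2) - tr(a)   [square of a] = x^3 - 3*x
tr(a^4) = tr(a) tr(a^3) - tr(a^2)   [square of a] = x^4 - 4*x^2 + 2
tr(a^3 b^2 a) = tr(b) tr(a^4 b) - tr(a^4)   [square of b] = x^3*y*z - x^4 - x^2*y^2 - 2*x*y*z + 4*x^2 + y^2 - 2
tr(a^3 b^2) = tr(b) tr(a^3 b) - tr(a^3)   [square of b] = x^2*y*z - x^3 - x*y^2 - y*z + 3*x
tr(a^4 b^2 a) = tr(a) tr(a^3 b^2 a) - tr(a^3 b^2)   [square of a] = x^4*y*z - x^5 - x^3*y^2 - 3*x^2*y*z + 5*x^3 + 2*x*y^2 + y*z - 5*x
tr(b a b a) = tr(b a) tr(b a) - tr(1)   [split at a repeated b] = z^2 - 2
tr(b a b) = tr(b) tr(a b) - tr(a)   [square of b] = y*z - x
tr(b a b a^2) = tr(a) tr(b a b a) - tr(b a b)   [square of a] = x*z^2 - y*z - x
tr(a^2 b a b a) = tr(a) tr(b a b a^2) - tr(b a b a)   [square of a] = x^2*z^2 - x*y*z - x^2 - z^2 + 2
tr(a b a^4 b) = tr(a) tr(a^2 b a b a) - tr(a^2 b a b)   [square of a] = x^3*z^2 - x^2*y*z - x^3 - 2*x*z^2 + y*z + 3*x
tr(a b a^4) = tr(a) tr(a b a^3) - tr(a b a^2)   [square of a] = x^4*z - x^3*y - 3*x^2*z + 2*x*y + z
tr(a^4 b^2 a b) = tr(b) tr(a b a^4 b) - tr(a b a^4)   [square of b] = x^3*y*z^2 - x^4*z - x^2*y^2*z - 2*x*y*z^2 + 3*x^2*z + y^2*z + x*y - z
tr(b^-1 a^4 b^2 a) = tr(a^4 b^2 a) tr(b) - tr(a^4 b^2 a b)   [inverse elimination on b] = x^4*y^2*z - x^5*y - x^3*y^3 - x^3*y*z^2 + x^4*z - 2*x^2*y^2*z + 5*x^3*y + 2*x*y^3 + 2*x*y*z^2 - 3*x^2*z - 6*x*y + z
tr(a^4 b^2 a^-1 b^-1) = tr(b^-1 a^4 b^2) tr(a) - tr(b^-1 a^4 b^2 a)   [inverse elimination on a] = -x^4*y^2*z + x^5*y + x^3*y^3 + x^3*y*z^2 + 2*x^2*y^2*z - 6*x^3*y - 2*x*y^3 - 2*x*y*z^2 + x^2*z + 7*x*y - z

-x^4*y^2*z + x^5*y + x^3*y^3 + x^3*y*z^2 + 2*x^2*y^2*z - 6*x^3*y - 2*x*y^3 - 2*x*y*z^2 + x^2*z + 7*x*y - z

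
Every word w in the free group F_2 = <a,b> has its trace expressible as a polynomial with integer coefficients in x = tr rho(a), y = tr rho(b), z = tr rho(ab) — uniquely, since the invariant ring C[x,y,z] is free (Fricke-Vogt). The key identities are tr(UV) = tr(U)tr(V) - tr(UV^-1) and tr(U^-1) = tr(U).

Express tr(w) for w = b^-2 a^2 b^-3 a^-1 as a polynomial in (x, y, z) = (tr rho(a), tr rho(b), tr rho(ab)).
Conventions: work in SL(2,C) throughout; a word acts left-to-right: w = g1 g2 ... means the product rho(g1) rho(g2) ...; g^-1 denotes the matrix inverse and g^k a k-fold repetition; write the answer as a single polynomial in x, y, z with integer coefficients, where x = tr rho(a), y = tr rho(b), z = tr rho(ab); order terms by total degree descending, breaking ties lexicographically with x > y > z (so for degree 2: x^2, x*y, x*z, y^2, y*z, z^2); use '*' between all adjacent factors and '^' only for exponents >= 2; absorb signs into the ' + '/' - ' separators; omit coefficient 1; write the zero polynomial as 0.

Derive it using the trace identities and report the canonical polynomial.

x^2*y^4*z - x^3*y^3 - x*y^3*z^2 - x^2*y^2*z - y^4*z + x^3*y + x*y^3 + x*y*z^2 + 3*y^2*z - x*y - z

so trace(a b^-1) = trace(a) * trace(b) - trace(a b)  (eliminate b^-1) = x*y - z
reduce: trace(a^2) = trace(a) * trace(a) - trace(1)  (reduce the a square) = x^2 - 2
so trace(a b a) = trace(a) * trace(b a) - trace(b)  (reduce the a square) = x*z - y
reduce: trace(a b a^2) = trace(a) * trace(a b a) - trace(a b)  (reduce the a square) = x^2*z - x*y - z
so trace(b a b a) = trace(a b) * trace(a b) - trace(1)  (split on a) = z^2 - 2
trace(b a b) = trace(b) * trace(a b) - trace(a)  (reduce the b square) = y*z - x
trace(a b a^2 b) = trace(a) * trace(b a b a) - trace(b a b)  (reduce the a square) = x*z^2 - y*z - x
so trace(b a^2 b^-1 a) = trace(a b a^2) * trace(b) - trace(a b a^2 b)  (eliminate b^-1) = x^2*y*z - x*y^2 - x*z^2 + x
so trace(a^2 b^-1 a^-1 b) = trace(b a^2 b^-1) * trace(a) - trace(b a^2 b^-1 a)  (eliminate a^-1) = -x^2*y*z + x^3 + x*y^2 + x*z^2 - 3*x
trace(b^-1 a^-1 b^-1 a^2) = trace(a^2 b^-1 a^-1) * trace(b) - trace(a^2 b^-1 a^-1 b)  (eliminate b^-1) = x^2*y*z - x^3 - x*z^2 - y*z + 3*x
so trace(b^-2 a^-1 b^-1 a^2) = trace(b^-1 a^-1 b^-1 a^2) * trace(b) - trace(b^-1 a^-1 b^-1 a^2 b)  (eliminate b^-1) = x^2*y^2*z - x^3*y - x*y*z^2 - y^2*z + 2*x*y + z
so trace(a^2 b^-3 a^-1 b^-1) = trace(b^-2 a^-1 b^-1 a^2) * trace(b) - trace(b^-2 a^-1 b^-1 a^2 b)  (eliminate b^-1) = x^2*y^3*z - x^3*y^2 - x*y^2*z^2 - x^2*y*z - y^3*z + x^3 + 2*x*y^2 + x*z^2 + 2*y*z - 3*x
trace(a b^-2) = trace(a b^-1) * trace(b) - trace(a)  (eliminate b^-1) = x*y^2 - y*z - x
trace(a b^-3) = trace(a b^-2) * trace(b) - trace(a b^-1)  (eliminate b^-1) = x*y^3 - y^2*z - 2*x*y + z
trace(b^-2 a^2 b^-3 a^-1) = trace(a^2 b^-3 a^-1 b^-1) * trace(b) - trace(a^2 b^-3 a^-1)  (eliminate b^-1) = x^2*y^4*z - x^3*y^3 - x*y^3*z^2 - x^2*y^2*z - y^4*z + x^3*y + x*y^3 + x*y*z^2 + 3*y^2*z - x*y - z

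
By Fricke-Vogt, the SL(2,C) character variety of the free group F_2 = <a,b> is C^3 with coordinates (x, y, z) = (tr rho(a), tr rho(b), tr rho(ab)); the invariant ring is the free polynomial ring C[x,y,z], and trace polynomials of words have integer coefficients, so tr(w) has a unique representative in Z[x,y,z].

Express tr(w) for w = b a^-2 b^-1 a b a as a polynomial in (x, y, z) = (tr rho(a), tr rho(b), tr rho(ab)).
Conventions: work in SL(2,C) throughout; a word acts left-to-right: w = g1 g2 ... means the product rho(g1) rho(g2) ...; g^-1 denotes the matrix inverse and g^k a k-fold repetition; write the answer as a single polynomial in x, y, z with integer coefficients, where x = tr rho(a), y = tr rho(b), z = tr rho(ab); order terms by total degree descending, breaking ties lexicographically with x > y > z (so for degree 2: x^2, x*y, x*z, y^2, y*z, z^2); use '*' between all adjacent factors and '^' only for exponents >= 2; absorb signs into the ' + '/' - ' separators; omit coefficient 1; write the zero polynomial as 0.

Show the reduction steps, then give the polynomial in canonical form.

apply: trace(b a b) = trace(b)*trace(a b) - trace(a) = y*z - x
trace(b a b a) = trace(b a)*trace(b a) - trace(1) = z^2 - 2
apply: trace(b a b a^-1) = trace(b a b)*trace(a) - trace(b a b a) = x*y*z - x^2 - z^2 + 2
trace(a b a) = trace(a)*trace(b a) - trace(b) = x*z - y
apply: trace(b a b a b) = trace(b)*trace(a b a b) - trace(a b a) = y*z^2 - x*z - y
trace(b a b a b a) = trace(a b)*trace(a b a b) - trace(a^-1 b^-1) = z^3 - 3*z
trace(b a b a b a^-1) = trace(b a b a b)*trace(a) - trace(b a b a b a) = x*y*z^2 - x^2*z - z^3 - x*y + 3*z
trace(a b a b a^-2 b) = trace(b a b a b a^-1)*trace(a) - trace(b a b a b) = x^2*y*z^2 - x^3*z - x*z^3 - x^2*y - y*z^2 + 4*x*z + y
use: trace(b a^-2 b^-1 a b a) = trace(a b a b a^-2)*trace(b) - trace(a b a b a^-2 b) = -x^2*y*z^2 + x^3*z + x*y^2*z + x*z^3 - 4*x*z + y

-x^2*y*z^2 + x^3*z + x*y^2*z + x*z^3 - 4*x*z + y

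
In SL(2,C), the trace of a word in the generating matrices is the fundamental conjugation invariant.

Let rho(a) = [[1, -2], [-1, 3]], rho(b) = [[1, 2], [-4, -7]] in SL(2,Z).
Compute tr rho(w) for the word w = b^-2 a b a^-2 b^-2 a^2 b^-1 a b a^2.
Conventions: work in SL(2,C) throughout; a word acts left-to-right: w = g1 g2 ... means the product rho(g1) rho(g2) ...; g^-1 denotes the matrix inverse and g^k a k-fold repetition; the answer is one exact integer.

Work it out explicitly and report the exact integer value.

rho(b^-1) = [[-7, -2], [4, 1]]
... * rho(b^-1) = [[-7, -2], [4, 1]]  ->  [[41, 12], [-24, -7]]
... * rho(a) = [[1, -2], [-1, 3]]  ->  [[29, -46], [-17, 27]]
... * rho(b) = [[1, 2], [-4, -7]]  ->  [[213, 380], [-125, -223]]
... * rho(a^-1) = [[3, 2], [1, 1]]  ->  [[1019, 806], [-598, -473]]
... * rho(a^-1) = [[3, 2], [1, 1]]  ->  [[3863, 2844], [-2267, -1669]]
... * rho(b^-1) = [[-7, -2], [4, 1]]  ->  [[-15665, -4882], [9193, 2865]]
... * rho(b^-1) = [[-7, -2], [4, 1]]  ->  [[90127, 26448], [-52891, -15521]]
... * rho(a) = [[1, -2], [-1, 3]]  ->  [[63679, -100910], [-37370, 59219]]
... * rho(a) = [[1, -2], [-1, 3]]  ->  [[164589, -430088], [-96589, 252397]]
... * rho(b^-1) = [[-7, -2], [4, 1]]  ->  [[-2872475, -759266], [1685711, 445575]]
... * rho(a) = [[1, -2], [-1, 3]]  ->  [[-2113209, 3467152], [1240136, -2034697]]
... * rho(b) = [[1, 2], [-4, -7]]  ->  [[-15981817, -28496482], [9378924, 16723151]]
... * rho(a) = [[1, -2], [-1, 3]]  ->  [[12514665, -53525812], [-7344227, 31411605]]
... * rho(a) = [[1, -2], [-1, 3]]  ->  [[66040477, -185606766], [-38755832, 108923269]]
tr = 66040477 + 108923269 = 174963746

174963746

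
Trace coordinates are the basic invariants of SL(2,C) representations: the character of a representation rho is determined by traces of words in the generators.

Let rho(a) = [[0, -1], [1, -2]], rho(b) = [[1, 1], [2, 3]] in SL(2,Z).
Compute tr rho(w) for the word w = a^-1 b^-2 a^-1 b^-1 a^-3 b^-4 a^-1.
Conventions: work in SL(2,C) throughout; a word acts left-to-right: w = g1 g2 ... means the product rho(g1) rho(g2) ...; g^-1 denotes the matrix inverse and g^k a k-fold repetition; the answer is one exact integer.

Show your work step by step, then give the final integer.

rho(a^-1) = [[-2, 1], [-1, 0]]
... * rho(b^-1) = [[3, -1], [-2, 1]]  ->  [[-8, 3], [-3, 1]]
... * rho(b^-1) = [[3, -1], [-2, 1]]  ->  [[-30, 11], [-11, 4]]
... * rho(a^-1) = [[-2, 1], [-1, 0]]  ->  [[49, -30], [18, -11]]
... * rho(b^-1) = [[3, -1], [-2, 1]]  ->  [[207, -79], [76, -29]]
... * rho(a^-1) = [[-2, 1], [-1, 0]]  ->  [[-335, 207], [-123, 76]]
... * rho(a^-1) = [[-2, 1], [-1, 0]]  ->  [[463, -335], [170, -123]]
... * rho(a^-1) = [[-2, 1], [-1, 0]]  ->  [[-591, 463], [-217, 170]]
... * rho(b^-1) = [[3, -1], [-2, 1]]  ->  [[-2699, 1054], [-991, 387]]
... * rho(b^-1) = [[3, -1], [-2, 1]]  ->  [[-10205, 3753], [-3747, 1378]]
... * rho(b^-1) = [[3, -1], [-2, 1]]  ->  [[-38121, 13958], [-13997, 5125]]
... * rho(b^-1) = [[3, -1], [-2, 1]]  ->  [[-142279, 52079], [-52241, 19122]]
... * rho(a^-1) = [[-2, 1], [-1, 0]]  ->  [[232479, -142279], [85360, -52241]]
tr = 232479 + -52241 = 180238

180238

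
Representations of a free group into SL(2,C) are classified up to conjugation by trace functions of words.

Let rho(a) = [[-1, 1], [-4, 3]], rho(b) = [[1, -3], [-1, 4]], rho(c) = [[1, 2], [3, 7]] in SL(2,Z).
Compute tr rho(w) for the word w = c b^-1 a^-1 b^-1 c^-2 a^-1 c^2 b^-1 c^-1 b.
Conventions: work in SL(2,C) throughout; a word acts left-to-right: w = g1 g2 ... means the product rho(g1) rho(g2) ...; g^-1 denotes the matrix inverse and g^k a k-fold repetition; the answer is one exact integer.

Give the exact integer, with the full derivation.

rho(c) = [[1, 2], [3, 7]]
... * rho(b^-1) = [[4, 3], [1, 1]]  ->  [[6, 5], [19, 16]]
... * rho(a^-1) = [[3, -1], [4, -1]]  ->  [[38, -11], [121, -35]]
... * rho(b^-1) = [[4, 3], [1, 1]]  ->  [[141, 103], [449, 328]]
... * rho(c^-1) = [[7, -2], [-3, 1]]  ->  [[678, -179], [2159, -570]]
... * rho(c^-1) = [[7, -2], [-3, 1]]  ->  [[5283, -1535], [16823, -4888]]
... * rho(a^-1) = [[3, -1], [4, -1]]  ->  [[9709, -3748], [30917, -11935]]
... * rho(c) = [[1, 2], [3, 7]]  ->  [[-1535, -6818], [-4888, -21711]]
... * rho(c) = [[1, 2], [3, 7]]  ->  [[-21989, -50796], [-70021, -161753]]
... * rho(b^-1) = [[4, 3], [1, 1]]  ->  [[-138752, -116763], [-441837, -371816]]
... * rho(c^-1) = [[7, -2], [-3, 1]]  ->  [[-620975, 160741], [-1977411, 511858]]
... * rho(b) = [[1, -3], [-1, 4]]  ->  [[-781716, 2505889], [-2489269, 7979665]]
tr = -781716 + 7979665 = 7197949

7197949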